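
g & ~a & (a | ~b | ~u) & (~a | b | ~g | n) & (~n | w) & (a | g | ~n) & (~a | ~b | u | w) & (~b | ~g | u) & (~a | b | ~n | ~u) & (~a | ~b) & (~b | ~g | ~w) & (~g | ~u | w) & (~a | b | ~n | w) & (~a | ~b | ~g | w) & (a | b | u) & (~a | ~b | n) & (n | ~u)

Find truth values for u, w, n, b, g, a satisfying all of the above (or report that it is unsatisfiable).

Unit clause (g) forces g = True.
Unit clause (~a) forces a = False.
Try u = False:
  (~b | ~g | u) forces b = False.
  clause (a | b | u) is falsified — backtrack.
So u = True.
  then (a | ~b | ~u) forces b = False.
  then (~g | ~u | w) forces w = True.
  then (n | ~u) forces n = True.
All clauses satisfied.

u = True, w = True, n = True, b = False, g = True, a = False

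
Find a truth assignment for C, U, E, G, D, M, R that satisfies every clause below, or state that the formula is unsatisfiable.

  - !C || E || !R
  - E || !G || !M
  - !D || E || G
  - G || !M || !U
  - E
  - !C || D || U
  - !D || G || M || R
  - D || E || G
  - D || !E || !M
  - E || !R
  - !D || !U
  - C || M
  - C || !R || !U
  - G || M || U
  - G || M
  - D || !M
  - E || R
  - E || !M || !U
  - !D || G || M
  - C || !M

C=T, U=F, E=T, G=T, D=T, M=T, R=T

Unit clause (E) forces E = True.
Try C = False:
  (C || M) forces M = True.
  clause (C || !M) is falsified — backtrack.
So C = True.
Set U = False.
  then (!C || D || U) forces D = True.
Set G = True.
Set M = True.
Set R = True.
All clauses satisfied.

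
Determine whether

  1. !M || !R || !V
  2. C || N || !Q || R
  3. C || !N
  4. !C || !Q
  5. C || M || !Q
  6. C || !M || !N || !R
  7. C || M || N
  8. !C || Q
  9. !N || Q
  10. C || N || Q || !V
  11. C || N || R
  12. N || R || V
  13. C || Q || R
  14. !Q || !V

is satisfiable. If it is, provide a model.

V = False, R = True, Q = False, C = False, M = True, N = False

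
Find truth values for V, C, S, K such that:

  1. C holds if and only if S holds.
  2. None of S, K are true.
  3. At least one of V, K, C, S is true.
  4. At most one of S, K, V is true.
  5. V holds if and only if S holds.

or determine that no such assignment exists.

No satisfying assignment exists.

Case S = True:
  Constraint (2) is violated (S=T) — contradiction.
Case S = False:
  (1) with S=F forces C = False.
  (2) forces K = False.
  (3) with K=F, C=F, S=F forces V = True.
  Constraint (5) is violated (V=T, S=F) — contradiction.
Both cases fail — unsatisfiable.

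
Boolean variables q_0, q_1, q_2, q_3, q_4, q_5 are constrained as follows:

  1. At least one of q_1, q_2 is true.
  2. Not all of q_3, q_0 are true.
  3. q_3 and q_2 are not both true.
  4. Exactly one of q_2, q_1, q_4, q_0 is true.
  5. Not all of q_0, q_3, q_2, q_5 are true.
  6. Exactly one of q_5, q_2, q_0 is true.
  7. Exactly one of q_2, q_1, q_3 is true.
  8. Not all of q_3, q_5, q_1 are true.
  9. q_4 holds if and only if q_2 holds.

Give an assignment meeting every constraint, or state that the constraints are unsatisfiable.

q_0: False, q_1: True, q_2: False, q_3: False, q_4: False, q_5: True

  (1) {q_1, q_2}: 1 true — at least one ✓
  (2) {q_3, q_0}: 0/2 true — not all ✓
  (3) q_3=F, q_2=F — not both ✓
  (4) {q_2, q_1, q_4, q_0}: 1 true — exactly one ✓
  (5) {q_0, q_3, q_2, q_5}: 1/4 true — not all ✓
  (6) {q_5, q_2, q_0}: 1 true — exactly one ✓
  (7) {q_2, q_1, q_3}: 1 true — exactly one ✓
  (8) {q_3, q_5, q_1}: 2/3 true — not all ✓
  (9) q_4=F, q_2=F — same ✓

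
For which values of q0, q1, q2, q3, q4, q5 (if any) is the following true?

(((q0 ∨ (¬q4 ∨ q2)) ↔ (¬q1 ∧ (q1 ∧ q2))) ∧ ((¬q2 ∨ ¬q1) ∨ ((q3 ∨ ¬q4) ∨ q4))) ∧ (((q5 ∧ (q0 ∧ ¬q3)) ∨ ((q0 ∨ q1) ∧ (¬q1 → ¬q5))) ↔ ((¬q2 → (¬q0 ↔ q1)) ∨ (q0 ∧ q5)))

q0 = False; q1 = False; q2 = False; q3 = True; q4 = True; q5 = False

  ((q0 ∨ (¬q4 ∨ q2)) ↔ (¬q1 ∧ (q1 ∧ q2))) ∧ ((¬q2 ∨ ¬q1) ∨ ((q3 ∨ ¬q4) ∨ q4)) = True
    (q0 ∨ (¬q4 ∨ q2)) ↔ (¬q1 ∧ (q1 ∧ q2)) = True
      q0 ∨ (¬q4 ∨ q2) = False
        ¬q4 ∨ q2 = False
          ¬q4 = False
      ¬q1 ∧ (q1 ∧ q2) = False
        ¬q1 = True
        q1 ∧ q2 = False
    (¬q2 ∨ ¬q1) ∨ ((q3 ∨ ¬q4) ∨ q4) = True
      ¬q2 ∨ ¬q1 = True
        ¬q2 = True
        ¬q1 = True
      (q3 ∨ ¬q4) ∨ q4 = True
        q3 ∨ ¬q4 = True
          ¬q4 = False
  ((q5 ∧ (q0 ∧ ¬q3)) ∨ ((q0 ∨ q1) ∧ (¬q1 → ¬q5))) ↔ ((¬q2 → (¬q0 ↔ q1)) ∨ (q0 ∧ q5)) = True
    (q5 ∧ (q0 ∧ ¬q3)) ∨ ((q0 ∨ q1) ∧ (¬q1 → ¬q5)) = False
      q5 ∧ (q0 ∧ ¬q3) = False
        q0 ∧ ¬q3 = False
          ¬q3 = False
      (q0 ∨ q1) ∧ (¬q1 → ¬q5) = False
        q0 ∨ q1 = False
        ¬q1 → ¬q5 = True
          ¬q1 = True
          ¬q5 = True
    (¬q2 → (¬q0 ↔ q1)) ∨ (q0 ∧ q5) = False
      ¬q2 → (¬q0 ↔ q1) = False
        ¬q2 = True
        ¬q0 ↔ q1 = False
          ¬q0 = True
      q0 ∧ q5 = False
Both conjuncts True, so the formula holds.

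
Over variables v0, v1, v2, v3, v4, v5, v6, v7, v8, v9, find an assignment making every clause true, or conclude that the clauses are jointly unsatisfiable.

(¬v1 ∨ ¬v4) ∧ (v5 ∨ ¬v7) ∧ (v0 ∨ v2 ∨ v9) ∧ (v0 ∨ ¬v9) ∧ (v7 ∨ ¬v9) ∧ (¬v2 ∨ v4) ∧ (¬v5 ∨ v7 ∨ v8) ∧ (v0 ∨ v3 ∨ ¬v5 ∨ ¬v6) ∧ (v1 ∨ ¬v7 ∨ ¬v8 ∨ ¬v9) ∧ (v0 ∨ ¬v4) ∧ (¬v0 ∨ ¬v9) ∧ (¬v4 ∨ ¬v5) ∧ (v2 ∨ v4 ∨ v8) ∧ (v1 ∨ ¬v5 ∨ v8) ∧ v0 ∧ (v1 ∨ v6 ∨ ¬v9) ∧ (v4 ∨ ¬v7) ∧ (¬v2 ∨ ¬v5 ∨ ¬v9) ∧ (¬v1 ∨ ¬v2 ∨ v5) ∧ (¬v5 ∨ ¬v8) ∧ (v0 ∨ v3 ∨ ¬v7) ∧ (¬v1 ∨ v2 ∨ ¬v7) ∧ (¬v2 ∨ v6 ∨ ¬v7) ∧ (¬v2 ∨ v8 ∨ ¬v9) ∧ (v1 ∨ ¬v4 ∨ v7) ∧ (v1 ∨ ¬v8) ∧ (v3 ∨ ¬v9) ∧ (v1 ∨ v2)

Unit clause (v0) forces v0 = True.
In (¬v0 ∨ ¬v9) only ¬v9 is left, so v9 = False.
Set v1 = True.
  then (¬v1 ∨ ¬v4) forces v4 = False.
  then (¬v2 ∨ v4) forces v2 = False.
  then (v2 ∨ v4 ∨ v8) forces v8 = True.
  then (v4 ∨ ¬v7) forces v7 = False.
  then (¬v5 ∨ ¬v8) forces v5 = False.
Set v3 = False.
Set v6 = False.
All clauses satisfied.

v0=T; v1=T; v2=F; v3=F; v4=F; v5=F; v6=F; v7=F; v8=T; v9=F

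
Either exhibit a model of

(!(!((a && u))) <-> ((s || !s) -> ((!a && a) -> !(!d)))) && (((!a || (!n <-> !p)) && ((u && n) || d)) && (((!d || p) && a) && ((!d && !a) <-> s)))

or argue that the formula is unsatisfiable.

n: True, s: False, a: True, p: True, d: True, u: True

  !(!((a && u))) <-> ((s || !s) -> ((!a && a) -> !(!d))) = True
    !(!((a && u))) = True
      !((a && u)) = False
        a && u = True
    (s || !s) -> ((!a && a) -> !(!d)) = True
      s || !s = True
        !s = True
      (!a && a) -> !(!d) = True
        !a && a = False
          !a = False
        !(!d) = True
          !d = False
  ((!a || (!n <-> !p)) && ((u && n) || d)) && (((!d || p) && a) && ((!d && !a) <-> s)) = True
    (!a || (!n <-> !p)) && ((u && n) || d) = True
      !a || (!n <-> !p) = True
        !a = False
        !n <-> !p = True
          !n = False
          !p = False
      (u && n) || d = True
        u && n = True
    ((!d || p) && a) && ((!d && !a) <-> s) = True
      (!d || p) && a = True
        !d || p = True
          !d = False
      (!d && !a) <-> s = True
        !d && !a = False
          !d = False
          !a = False
Both conjuncts True, so the formula holds.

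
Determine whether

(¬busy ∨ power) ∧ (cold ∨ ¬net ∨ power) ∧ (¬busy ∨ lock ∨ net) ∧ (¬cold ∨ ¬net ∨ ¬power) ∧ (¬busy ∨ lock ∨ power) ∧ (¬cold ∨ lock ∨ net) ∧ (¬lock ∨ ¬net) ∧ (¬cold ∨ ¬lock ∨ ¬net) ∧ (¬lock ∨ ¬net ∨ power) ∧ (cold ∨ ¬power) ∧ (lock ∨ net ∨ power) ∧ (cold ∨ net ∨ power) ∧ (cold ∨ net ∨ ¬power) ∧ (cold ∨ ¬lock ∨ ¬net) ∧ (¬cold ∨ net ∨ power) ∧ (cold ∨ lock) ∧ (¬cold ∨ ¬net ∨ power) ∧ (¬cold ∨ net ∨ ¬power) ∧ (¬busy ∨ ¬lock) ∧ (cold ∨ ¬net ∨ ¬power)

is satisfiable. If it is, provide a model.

Unsatisfiable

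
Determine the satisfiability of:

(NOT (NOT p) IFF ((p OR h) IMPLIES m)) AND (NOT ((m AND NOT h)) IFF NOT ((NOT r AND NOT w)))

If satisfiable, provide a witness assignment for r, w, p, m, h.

r = False, w = True, p = True, m = True, h = True

  NOT (NOT p) IFF ((p OR h) IMPLIES m) = True
    NOT (NOT p) = True
      NOT p = False
    (p OR h) IMPLIES m = True
      p OR h = True
  NOT ((m AND NOT h)) IFF NOT ((NOT r AND NOT w)) = True
    NOT ((m AND NOT h)) = True
      m AND NOT h = False
        NOT h = False
    NOT ((NOT r AND NOT w)) = True
      NOT r AND NOT w = False
        NOT r = True
        NOT w = False
Both conjuncts True, so the formula holds.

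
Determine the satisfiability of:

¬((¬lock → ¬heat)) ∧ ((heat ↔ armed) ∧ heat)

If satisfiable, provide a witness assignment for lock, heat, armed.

lock=F, heat=T, armed=T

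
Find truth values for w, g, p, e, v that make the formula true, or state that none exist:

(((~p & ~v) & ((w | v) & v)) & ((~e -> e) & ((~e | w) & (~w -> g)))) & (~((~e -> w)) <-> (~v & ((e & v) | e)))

Case v = True: the conjunct ~v is False.
Case v = False: the conjunct v is False.
Both cases fail — unsatisfiable.

Unsatisfiable — no assignment works.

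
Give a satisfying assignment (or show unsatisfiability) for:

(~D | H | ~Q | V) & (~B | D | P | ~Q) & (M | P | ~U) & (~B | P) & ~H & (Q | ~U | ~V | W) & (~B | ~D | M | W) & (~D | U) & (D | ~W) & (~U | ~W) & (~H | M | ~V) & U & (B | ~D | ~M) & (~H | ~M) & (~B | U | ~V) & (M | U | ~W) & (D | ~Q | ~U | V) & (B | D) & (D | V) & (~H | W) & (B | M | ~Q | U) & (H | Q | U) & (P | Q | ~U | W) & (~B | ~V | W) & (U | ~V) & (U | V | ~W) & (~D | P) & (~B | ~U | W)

Unit clause (~H) forces H = False.
Unit clause (U) forces U = True.
In (~U | ~W) only ~W is left, so W = False.
In (~B | ~U | W) only ~B is left, so B = False.
In (B | D) only D is left, so D = True.
In (~D | P) only P is left, so P = True.
In (B | ~D | ~M) only ~M is left, so M = False.
Set V = False.
  then (~D | H | ~Q | V) forces Q = False.
All clauses satisfied.

M: False, V: False, W: False, H: False, Q: False, D: True, P: True, U: True, B: False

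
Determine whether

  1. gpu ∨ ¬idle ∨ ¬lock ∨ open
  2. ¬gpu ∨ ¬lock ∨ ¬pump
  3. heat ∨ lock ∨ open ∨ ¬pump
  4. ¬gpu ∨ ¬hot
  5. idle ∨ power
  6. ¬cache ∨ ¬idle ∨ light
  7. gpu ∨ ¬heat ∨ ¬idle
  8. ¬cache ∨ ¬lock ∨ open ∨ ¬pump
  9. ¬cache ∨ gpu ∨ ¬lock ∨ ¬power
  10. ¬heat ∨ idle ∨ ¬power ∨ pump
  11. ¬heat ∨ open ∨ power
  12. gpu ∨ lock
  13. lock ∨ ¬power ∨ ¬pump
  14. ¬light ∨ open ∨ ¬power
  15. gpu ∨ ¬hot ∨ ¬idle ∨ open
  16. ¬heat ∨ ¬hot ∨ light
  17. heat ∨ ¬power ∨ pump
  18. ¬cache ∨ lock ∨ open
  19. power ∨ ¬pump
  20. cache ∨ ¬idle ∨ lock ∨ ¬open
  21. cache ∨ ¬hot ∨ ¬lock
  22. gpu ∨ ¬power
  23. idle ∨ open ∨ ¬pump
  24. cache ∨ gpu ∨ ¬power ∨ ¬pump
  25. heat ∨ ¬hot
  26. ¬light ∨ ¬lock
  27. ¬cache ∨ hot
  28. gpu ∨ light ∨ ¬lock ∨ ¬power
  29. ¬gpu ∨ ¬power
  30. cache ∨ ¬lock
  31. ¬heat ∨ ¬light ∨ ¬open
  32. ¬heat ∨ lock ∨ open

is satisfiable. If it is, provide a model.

open=F, lock=F, power=F, hot=F, idle=T, gpu=T, heat=F, cache=F, light=T, pump=F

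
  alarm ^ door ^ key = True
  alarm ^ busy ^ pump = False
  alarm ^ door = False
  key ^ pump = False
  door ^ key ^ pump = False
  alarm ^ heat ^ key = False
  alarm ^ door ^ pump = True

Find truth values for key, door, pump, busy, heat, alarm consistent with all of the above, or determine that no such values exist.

key = True, door = False, pump = True, busy = True, heat = True, alarm = False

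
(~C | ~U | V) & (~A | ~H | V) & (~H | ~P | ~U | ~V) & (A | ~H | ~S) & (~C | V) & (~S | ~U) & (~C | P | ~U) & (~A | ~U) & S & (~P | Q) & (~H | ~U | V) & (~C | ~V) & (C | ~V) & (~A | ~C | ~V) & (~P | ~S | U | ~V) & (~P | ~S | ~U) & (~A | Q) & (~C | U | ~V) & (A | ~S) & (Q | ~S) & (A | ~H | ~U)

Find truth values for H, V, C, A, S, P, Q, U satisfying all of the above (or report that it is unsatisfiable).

H: False, V: False, C: False, A: True, S: True, P: False, Q: True, U: False

Unit clause (S) forces S = True.
In (A | ~S) only A is left, so A = True.
In (Q | ~S) only Q is left, so Q = True.
In (~S | ~U) only ~U is left, so U = False.
Set H = False.
Set V = False.
  then (~C | V) forces C = False.
Set P = False.
All clauses satisfied.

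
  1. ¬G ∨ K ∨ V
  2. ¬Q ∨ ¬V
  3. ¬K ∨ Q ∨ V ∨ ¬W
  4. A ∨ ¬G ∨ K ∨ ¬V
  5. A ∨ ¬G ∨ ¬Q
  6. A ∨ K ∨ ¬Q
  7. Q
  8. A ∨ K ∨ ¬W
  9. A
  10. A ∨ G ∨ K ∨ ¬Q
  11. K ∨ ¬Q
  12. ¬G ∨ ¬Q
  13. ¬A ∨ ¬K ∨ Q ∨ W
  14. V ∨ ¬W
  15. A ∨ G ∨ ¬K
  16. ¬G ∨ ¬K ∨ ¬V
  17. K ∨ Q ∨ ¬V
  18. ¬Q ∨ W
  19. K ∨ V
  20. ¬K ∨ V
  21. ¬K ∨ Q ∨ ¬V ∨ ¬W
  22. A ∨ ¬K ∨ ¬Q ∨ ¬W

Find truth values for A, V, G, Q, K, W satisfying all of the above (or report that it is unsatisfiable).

Unsatisfiable — no assignment works.

Case A = True:
  (Q) forces Q = True.
  (¬Q ∨ ¬V) forces V = False.
  (K ∨ ¬Q) forces K = True.
  Clause (¬K ∨ V) is falsified — contradiction.
Case A = False:
  Clause (A) is falsified — contradiction.
Both cases fail, so the formula is unsatisfiable.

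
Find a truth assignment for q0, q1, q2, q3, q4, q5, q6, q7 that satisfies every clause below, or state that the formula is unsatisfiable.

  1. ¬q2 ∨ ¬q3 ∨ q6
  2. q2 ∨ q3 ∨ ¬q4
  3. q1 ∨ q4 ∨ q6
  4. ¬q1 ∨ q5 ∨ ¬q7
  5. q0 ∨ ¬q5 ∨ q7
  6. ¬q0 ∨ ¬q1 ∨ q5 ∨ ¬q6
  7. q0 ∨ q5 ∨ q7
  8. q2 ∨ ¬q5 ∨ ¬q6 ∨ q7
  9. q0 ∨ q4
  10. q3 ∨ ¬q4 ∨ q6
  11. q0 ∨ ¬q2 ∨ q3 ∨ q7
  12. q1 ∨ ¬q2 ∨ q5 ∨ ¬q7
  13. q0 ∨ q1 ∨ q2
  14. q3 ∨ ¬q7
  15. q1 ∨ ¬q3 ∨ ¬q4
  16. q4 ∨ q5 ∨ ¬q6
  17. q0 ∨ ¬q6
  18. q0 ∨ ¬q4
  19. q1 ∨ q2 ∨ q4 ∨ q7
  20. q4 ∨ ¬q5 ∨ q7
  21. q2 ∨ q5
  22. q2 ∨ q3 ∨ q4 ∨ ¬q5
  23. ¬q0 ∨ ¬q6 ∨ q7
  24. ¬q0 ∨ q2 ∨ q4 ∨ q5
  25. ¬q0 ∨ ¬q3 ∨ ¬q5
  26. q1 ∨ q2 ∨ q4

q0: True, q1: True, q2: True, q3: False, q4: False, q5: False, q6: False, q7: False

Try q0 = False:
  (q0 ∨ q4) forces q4 = True.
  clause (q0 ∨ ¬q4) is falsified — backtrack.
So q0 = True.
Set q1 = True.
Set q2 = True.
Try q3 = True:
  (¬q2 ∨ ¬q3 ∨ q6) forces q6 = True.
  (¬q0 ∨ ¬q1 ∨ q5 ∨ ¬q6) forces q5 = True.
  clause (¬q0 ∨ ¬q3 ∨ ¬q5) is falsified — backtrack.
So q3 = False.
  then (q3 ∨ ¬q7) forces q7 = False.
  then (¬q0 ∨ ¬q6 ∨ q7) forces q6 = False.
  then (q3 ∨ ¬q4 ∨ q6) forces q4 = False.
  then (q4 ∨ ¬q5 ∨ q7) forces q5 = False.
All clauses satisfied.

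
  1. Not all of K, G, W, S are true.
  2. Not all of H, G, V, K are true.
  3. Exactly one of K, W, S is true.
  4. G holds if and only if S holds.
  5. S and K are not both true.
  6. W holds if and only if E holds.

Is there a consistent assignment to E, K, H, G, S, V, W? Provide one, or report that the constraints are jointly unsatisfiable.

E: True; K: False; H: False; G: False; S: False; V: False; W: True

  (1) {K, G, W, S}: 1/4 true — not all ✓
  (2) {H, G, V, K}: 0/4 true — not all ✓
  (3) {K, W, S}: 1 true — exactly one ✓
  (4) G=F, S=F — same ✓
  (5) S=F, K=F — not both ✓
  (6) W=T, E=T — same ✓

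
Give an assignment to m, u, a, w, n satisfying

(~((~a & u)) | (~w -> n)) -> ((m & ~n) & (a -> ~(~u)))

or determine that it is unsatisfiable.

m: False; u: True; a: False; w: False; n: False

  (~((~a & u)) | (~w -> n)) -> ((m & ~n) & (a -> ~(~u))) = True
    ~((~a & u)) | (~w -> n) = False
      ~((~a & u)) = False
        ~a & u = True
          ~a = True
      ~w -> n = False
        ~w = True
    (m & ~n) & (a -> ~(~u)) = False
      m & ~n = False
        ~n = True
      a -> ~(~u) = True
        ~(~u) = True
          ~u = False
The formula evaluates to True.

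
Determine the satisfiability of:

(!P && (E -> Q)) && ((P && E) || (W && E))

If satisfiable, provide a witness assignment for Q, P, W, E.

Q: True, P: False, W: True, E: True

  !P && (E -> Q) = True
    !P = True
    E -> Q = True
  (P && E) || (W && E) = True
    P && E = False
    W && E = True
Both conjuncts True, so the formula holds.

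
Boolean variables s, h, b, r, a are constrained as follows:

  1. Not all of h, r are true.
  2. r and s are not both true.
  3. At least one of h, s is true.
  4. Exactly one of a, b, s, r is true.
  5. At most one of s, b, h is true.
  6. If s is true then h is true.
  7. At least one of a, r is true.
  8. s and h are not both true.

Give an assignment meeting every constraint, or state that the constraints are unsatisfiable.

s=F, h=T, b=F, r=F, a=T

  (1) {h, r}: 1/2 true — not all ✓
  (2) r=F, s=F — not both ✓
  (3) {h, s}: 1 true — at least one ✓
  (4) {a, b, s, r}: 1 true — exactly one ✓
  (5) {s, b, h}: 1 true — at most one ✓
  (6) s=F ⇒ h: vacuous ✓
  (7) {a, r}: 1 true — at least one ✓
  (8) s=F, h=T — not both ✓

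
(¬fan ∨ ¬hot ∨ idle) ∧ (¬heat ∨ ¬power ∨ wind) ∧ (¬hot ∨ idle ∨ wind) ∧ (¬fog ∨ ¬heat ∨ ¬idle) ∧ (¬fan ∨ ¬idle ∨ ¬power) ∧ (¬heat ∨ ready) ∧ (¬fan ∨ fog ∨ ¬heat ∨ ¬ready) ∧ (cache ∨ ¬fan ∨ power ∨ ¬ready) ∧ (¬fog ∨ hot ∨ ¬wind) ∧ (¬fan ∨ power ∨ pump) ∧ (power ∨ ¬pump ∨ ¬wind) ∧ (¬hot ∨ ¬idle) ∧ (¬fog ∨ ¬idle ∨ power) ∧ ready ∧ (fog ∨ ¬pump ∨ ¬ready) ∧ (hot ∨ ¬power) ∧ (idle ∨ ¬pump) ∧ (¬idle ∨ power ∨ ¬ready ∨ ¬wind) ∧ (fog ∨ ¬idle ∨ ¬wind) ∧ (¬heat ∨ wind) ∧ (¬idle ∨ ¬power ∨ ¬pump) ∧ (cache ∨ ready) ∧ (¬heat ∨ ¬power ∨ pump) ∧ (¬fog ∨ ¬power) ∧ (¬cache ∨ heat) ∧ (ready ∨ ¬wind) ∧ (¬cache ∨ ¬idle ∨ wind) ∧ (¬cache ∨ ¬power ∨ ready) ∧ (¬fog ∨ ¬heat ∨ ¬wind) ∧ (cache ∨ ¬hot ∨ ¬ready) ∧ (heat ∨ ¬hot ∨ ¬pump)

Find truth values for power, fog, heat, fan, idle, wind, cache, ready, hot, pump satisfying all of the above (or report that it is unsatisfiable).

power=F; fog=F; heat=T; fan=F; idle=F; wind=T; cache=T; ready=T; hot=T; pump=F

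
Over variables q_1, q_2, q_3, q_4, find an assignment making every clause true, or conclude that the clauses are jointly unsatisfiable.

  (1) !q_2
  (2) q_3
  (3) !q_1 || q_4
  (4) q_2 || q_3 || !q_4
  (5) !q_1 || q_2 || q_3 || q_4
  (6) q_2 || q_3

q_1=T; q_2=F; q_3=T; q_4=T

Unit clause (!q_2) forces q_2 = False.
Unit clause (q_3) forces q_3 = True.
Set q_1 = True.
  then (!q_1 || q_4) forces q_4 = True.
Check each clause:
  (!q_2): !q_2 holds.
  (q_3): q_3 holds.
  (!q_1 || q_4): q_4 holds.
  (q_2 || q_3 || !q_4): q_3 holds.
  (!q_1 || q_2 || q_3 || q_4): q_3 holds.
  (q_2 || q_3): q_3 holds.
All clauses satisfied.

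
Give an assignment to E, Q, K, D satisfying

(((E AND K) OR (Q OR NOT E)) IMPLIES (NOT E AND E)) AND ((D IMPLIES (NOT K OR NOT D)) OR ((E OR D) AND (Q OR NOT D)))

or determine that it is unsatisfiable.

E = True; Q = False; K = False; D = False

  ((E AND K) OR (Q OR NOT E)) IMPLIES (NOT E AND E) = True
    (E AND K) OR (Q OR NOT E) = False
      E AND K = False
      Q OR NOT E = False
        NOT E = False
    NOT E AND E = False
      NOT E = False
  (D IMPLIES (NOT K OR NOT D)) OR ((E OR D) AND (Q OR NOT D)) = True
    D IMPLIES (NOT K OR NOT D) = True
      NOT K OR NOT D = True
        NOT K = True
        NOT D = True
    (E OR D) AND (Q OR NOT D) = True
      E OR D = True
      Q OR NOT D = True
        NOT D = True
Both conjuncts True, so the formula holds.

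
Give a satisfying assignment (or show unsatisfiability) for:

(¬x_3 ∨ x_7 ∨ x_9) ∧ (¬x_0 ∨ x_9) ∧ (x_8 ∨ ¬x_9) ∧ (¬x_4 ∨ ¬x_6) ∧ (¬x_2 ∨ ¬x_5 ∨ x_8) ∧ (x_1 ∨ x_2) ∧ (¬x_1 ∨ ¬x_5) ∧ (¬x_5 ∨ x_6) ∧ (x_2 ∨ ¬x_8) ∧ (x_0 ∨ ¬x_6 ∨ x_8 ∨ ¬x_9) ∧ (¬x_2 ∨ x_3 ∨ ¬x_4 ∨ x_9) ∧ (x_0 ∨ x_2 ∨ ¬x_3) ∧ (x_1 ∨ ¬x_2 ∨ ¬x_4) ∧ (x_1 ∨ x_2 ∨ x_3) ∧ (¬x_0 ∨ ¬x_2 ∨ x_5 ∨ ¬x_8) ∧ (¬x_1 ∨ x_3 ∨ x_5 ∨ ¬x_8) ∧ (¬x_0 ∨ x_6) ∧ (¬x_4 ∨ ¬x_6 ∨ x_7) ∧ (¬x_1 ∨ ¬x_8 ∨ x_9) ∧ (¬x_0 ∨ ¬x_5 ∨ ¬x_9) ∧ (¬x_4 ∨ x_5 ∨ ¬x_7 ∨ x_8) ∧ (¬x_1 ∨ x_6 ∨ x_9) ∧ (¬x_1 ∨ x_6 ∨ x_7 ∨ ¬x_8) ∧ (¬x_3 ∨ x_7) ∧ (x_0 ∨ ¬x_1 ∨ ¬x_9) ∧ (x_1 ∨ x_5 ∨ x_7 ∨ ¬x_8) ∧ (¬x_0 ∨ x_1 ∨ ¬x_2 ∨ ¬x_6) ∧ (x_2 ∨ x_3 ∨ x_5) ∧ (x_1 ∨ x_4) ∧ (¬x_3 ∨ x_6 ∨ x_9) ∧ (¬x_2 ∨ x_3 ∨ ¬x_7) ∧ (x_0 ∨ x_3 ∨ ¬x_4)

Try x_0 = True:
  (¬x_0 ∨ x_9) forces x_9 = True.
  (x_8 ∨ ¬x_9) forces x_8 = True.
  (x_2 ∨ ¬x_8) forces x_2 = True.
  (¬x_0 ∨ ¬x_2 ∨ x_5 ∨ ¬x_8) forces x_5 = True.
  clause (¬x_0 ∨ ¬x_5 ∨ ¬x_9) is falsified — backtrack.
So x_0 = False.
Try x_1 = False:
  (x_1 ∨ x_2) forces x_2 = True.
  (x_1 ∨ ¬x_2 ∨ ¬x_4) forces x_4 = False.
  clause (x_1 ∨ x_4) is falsified — backtrack.
So x_1 = True.
  then (¬x_1 ∨ ¬x_5) forces x_5 = False.
  then (x_0 ∨ ¬x_1 ∨ ¬x_9) forces x_9 = False.
  then (¬x_1 ∨ ¬x_8 ∨ x_9) forces x_8 = False.
  then (¬x_1 ∨ x_6 ∨ x_9) forces x_6 = True.
  then (¬x_4 ∨ ¬x_6) forces x_4 = False.
Set x_2 = True.
Set x_3 = False.
  then (¬x_2 ∨ x_3 ∨ ¬x_7) forces x_7 = False.
All clauses satisfied.

x_0 = False, x_1 = True, x_2 = True, x_3 = False, x_4 = False, x_5 = False, x_6 = True, x_7 = False, x_8 = False, x_9 = False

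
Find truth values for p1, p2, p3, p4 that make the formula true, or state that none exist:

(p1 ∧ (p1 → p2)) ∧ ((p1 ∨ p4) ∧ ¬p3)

p1=T, p2=T, p3=F, p4=T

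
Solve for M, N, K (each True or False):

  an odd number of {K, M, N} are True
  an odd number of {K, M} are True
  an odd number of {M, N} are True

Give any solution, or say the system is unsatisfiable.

M = True, N = False, K = False

{K, M, N}: 1 true → odd ✓
{K, M}: 1 true → odd ✓
{M, N}: 1 true → odd ✓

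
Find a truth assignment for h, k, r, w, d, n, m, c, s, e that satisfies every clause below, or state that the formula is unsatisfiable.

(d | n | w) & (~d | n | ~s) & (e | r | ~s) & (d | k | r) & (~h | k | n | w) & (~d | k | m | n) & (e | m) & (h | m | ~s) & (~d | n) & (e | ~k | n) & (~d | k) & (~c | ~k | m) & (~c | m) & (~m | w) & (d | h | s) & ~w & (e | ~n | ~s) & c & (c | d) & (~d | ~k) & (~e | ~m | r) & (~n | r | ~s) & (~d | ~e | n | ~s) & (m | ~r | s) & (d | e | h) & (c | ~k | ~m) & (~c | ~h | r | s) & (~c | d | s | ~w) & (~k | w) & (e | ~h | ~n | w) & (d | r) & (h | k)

The formula is unsatisfiable.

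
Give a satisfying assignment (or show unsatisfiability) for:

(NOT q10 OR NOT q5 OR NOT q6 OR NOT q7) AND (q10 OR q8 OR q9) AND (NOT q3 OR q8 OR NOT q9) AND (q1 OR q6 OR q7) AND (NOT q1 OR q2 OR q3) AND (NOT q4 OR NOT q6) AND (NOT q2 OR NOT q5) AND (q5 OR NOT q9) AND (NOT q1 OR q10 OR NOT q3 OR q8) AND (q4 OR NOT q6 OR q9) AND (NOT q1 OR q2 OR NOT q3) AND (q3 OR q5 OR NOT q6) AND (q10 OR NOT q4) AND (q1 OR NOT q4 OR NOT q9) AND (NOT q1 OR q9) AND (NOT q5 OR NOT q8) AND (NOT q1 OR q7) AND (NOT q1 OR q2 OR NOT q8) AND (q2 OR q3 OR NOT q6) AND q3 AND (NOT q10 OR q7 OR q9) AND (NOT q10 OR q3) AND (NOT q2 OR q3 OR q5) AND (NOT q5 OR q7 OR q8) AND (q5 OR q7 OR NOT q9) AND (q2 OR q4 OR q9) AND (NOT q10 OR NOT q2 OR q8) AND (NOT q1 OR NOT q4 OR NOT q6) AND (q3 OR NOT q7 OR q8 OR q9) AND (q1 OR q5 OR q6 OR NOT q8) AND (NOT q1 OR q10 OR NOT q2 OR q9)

Unit clause (q3) forces q3 = True.
Try q1 = True:
  (NOT q1 OR q2 OR NOT q3) forces q2 = True.
  (NOT q2 OR NOT q5) forces q5 = False.
  (q5 OR NOT q9) forces q9 = False.
  clause (NOT q1 OR q9) is falsified — backtrack.
So q1 = False.
Set q2 = False.
Set q4 = True.
  then (NOT q4 OR NOT q6) forces q6 = False.
  then (q10 OR NOT q4) forces q10 = True.
  then (q1 OR NOT q4 OR NOT q9) forces q9 = False.
  then (NOT q10 OR q7 OR q9) forces q7 = True.
Set q5 = False.
  then (q1 OR q5 OR q6 OR NOT q8) forces q8 = False.
All clauses satisfied.

q1=F; q2=F; q3=T; q4=T; q5=F; q6=F; q7=T; q8=F; q9=F; q10=T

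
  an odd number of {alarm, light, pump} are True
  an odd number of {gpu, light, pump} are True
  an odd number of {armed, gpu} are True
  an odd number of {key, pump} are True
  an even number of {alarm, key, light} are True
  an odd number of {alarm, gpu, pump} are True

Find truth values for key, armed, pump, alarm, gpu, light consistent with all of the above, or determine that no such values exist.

key: False, armed: False, pump: True, alarm: True, gpu: True, light: True

{alarm, light, pump}: 3 true → odd ✓
{gpu, light, pump}: 3 true → odd ✓
{armed, gpu}: 1 true → odd ✓
{key, pump}: 1 true → odd ✓
{alarm, key, light}: 2 true → even ✓
{alarm, gpu, pump}: 3 true → odd ✓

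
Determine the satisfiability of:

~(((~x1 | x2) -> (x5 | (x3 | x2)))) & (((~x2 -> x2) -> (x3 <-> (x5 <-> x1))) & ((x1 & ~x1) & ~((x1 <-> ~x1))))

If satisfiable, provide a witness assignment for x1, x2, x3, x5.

Case x1 = True: the conjunct ~x1 is False.
Case x1 = False: the conjunct x1 is False.
Both cases fail — unsatisfiable.

The formula is unsatisfiable.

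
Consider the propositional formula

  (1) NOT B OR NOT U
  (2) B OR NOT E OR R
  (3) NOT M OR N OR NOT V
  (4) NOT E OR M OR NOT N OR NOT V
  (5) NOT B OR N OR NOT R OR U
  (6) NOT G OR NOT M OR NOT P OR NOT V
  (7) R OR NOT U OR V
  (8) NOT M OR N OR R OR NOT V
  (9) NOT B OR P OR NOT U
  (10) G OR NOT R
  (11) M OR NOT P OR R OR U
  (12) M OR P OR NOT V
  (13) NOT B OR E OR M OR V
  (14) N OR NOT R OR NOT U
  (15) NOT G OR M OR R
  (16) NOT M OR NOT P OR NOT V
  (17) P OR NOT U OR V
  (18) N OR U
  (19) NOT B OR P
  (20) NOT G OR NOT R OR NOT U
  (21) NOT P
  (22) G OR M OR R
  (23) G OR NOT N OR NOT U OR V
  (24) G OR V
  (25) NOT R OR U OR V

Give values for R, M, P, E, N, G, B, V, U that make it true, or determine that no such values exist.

R = False, M = True, P = False, E = False, N = True, G = False, B = False, V = True, U = True

Unit clause (NOT P) forces P = False.
In (NOT B OR P) only NOT B is left, so B = False.
Set R = False.
  then (B OR NOT E OR R) forces E = False.
Try M = False:
  (M OR P OR NOT V) forces V = False.
  (R OR NOT U OR V) forces U = False.
  (NOT G OR M OR R) forces G = False.
  clause (G OR M OR R) is falsified — backtrack.
So M = True.
Set N = True.
Set G = False.
  then (G OR V) forces V = True.
Set U = True.
All clauses satisfied.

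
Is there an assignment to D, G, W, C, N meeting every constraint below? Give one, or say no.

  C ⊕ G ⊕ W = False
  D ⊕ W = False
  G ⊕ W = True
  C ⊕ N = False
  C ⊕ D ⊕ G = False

D = True, G = False, W = True, C = True, N = True

C ⊕ G ⊕ W = T ⊕ F ⊕ T = False ✓
D ⊕ W = T ⊕ T = False ✓
G ⊕ W = F ⊕ T = True ✓
C ⊕ N = T ⊕ T = False ✓
C ⊕ D ⊕ G = T ⊕ T ⊕ F = False ✓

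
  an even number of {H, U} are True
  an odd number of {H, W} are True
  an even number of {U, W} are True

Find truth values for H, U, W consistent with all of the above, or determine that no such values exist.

Adding constraints 1, 2, 3 mod 2: every variable appears an even number of times on the left, so the left side is 0.
But the right sides sum to 1 (mod 2). 0 ≠ 1 — the system is inconsistent.

UNSATISFIABLE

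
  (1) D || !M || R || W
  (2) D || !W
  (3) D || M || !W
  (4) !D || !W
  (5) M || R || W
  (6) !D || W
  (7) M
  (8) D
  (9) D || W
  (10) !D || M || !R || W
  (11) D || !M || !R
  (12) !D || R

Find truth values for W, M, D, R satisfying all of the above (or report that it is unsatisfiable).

The formula is unsatisfiable.

Case D = True:
  (!D || !W) forces W = False.
  Clause (!D || W) is falsified — contradiction.
Case D = False:
  Clause (D) is falsified — contradiction.
Both cases fail, so the formula is unsatisfiable.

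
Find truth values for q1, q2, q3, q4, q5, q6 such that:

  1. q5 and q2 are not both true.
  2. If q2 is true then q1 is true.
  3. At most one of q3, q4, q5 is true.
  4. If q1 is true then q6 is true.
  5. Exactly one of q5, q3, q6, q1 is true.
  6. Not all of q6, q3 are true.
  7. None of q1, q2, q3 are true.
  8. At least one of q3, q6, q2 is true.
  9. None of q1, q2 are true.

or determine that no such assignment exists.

q1: False, q2: False, q3: False, q4: True, q5: False, q6: True

  (1) q5=F, q2=F — not both ✓
  (2) q2=F ⇒ q1: vacuous ✓
  (3) {q3, q4, q5}: 1 true — at most one ✓
  (4) q1=F ⇒ q6: vacuous ✓
  (5) {q5, q3, q6, q1}: 1 true — exactly one ✓
  (6) {q6, q3}: 1/2 true — not all ✓
  (7) {q1, q2, q3}: 0 true — none ✓
  (8) {q3, q6, q2}: 1 true — at least one ✓
  (9) {q1, q2}: 0 true — none ✓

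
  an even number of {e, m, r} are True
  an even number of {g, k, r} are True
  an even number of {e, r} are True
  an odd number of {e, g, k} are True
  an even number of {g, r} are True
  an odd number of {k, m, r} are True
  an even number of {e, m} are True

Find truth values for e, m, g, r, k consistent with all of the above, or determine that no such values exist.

No satisfying assignment exists.

Adding constraints 2, 3, 4 mod 2: every variable appears an even number of times on the left, so the left side is 0.
But the right sides sum to 1 (mod 2). 0 ≠ 1 — the system is inconsistent.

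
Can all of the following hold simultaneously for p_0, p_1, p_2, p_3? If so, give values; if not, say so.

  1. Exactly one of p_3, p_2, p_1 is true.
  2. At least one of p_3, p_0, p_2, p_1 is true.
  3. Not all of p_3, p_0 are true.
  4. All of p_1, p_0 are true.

p_0: True, p_1: True, p_2: False, p_3: False

  (1) {p_3, p_2, p_1}: 1 true — exactly one ✓
  (2) {p_3, p_0, p_2, p_1}: 2 true — at least one ✓
  (3) {p_3, p_0}: 1/2 true — not all ✓
  (4) {p_1, p_0}: all 2 true ✓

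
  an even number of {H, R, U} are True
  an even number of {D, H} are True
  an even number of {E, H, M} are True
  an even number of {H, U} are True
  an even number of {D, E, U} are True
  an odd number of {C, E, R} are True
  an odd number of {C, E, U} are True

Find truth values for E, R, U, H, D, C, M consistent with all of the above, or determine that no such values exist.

E = False; R = False; U = False; H = False; D = False; C = True; M = False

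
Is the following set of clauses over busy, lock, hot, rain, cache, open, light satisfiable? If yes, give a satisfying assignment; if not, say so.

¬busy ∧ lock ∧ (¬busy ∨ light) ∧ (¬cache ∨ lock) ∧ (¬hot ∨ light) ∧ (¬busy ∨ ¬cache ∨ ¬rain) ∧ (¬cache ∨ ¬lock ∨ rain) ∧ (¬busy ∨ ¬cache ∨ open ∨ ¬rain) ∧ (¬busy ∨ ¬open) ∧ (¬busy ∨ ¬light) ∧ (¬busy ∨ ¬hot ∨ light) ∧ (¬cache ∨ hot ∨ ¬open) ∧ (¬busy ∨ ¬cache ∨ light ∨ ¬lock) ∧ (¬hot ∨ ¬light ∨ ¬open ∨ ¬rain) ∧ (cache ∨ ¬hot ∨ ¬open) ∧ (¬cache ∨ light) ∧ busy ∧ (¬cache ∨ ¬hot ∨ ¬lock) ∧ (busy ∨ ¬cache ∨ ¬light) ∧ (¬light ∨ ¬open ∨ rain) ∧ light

Unsatisfiable — no assignment works.

Case busy = True:
  Clause (¬busy) is falsified — contradiction.
Case busy = False:
  Clause (busy) is falsified — contradiction.
Both cases fail, so the formula is unsatisfiable.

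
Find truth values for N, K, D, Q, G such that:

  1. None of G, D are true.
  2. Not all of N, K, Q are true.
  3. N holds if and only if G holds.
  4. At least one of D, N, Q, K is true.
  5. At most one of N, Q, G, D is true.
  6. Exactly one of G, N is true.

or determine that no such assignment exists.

UNSATISFIABLE

Case N = True:
  (1) forces G = False.
  Constraint (3) is violated (N=T, G=F) — contradiction.
Case N = False:
  (1) forces G = False.
  Constraint (6) is violated (G=F, N=F) — contradiction.
Both cases fail — unsatisfiable.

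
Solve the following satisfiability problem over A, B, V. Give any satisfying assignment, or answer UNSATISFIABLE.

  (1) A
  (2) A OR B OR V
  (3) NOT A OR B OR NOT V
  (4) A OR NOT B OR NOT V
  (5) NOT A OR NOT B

Unit clause (A) forces A = True.
In (NOT A OR NOT B) only NOT B is left, so B = False.
In (NOT A OR B OR NOT V) only NOT V is left, so V = False.
Check each clause:
  (A): A holds.
  (A OR B OR V): A holds.
  (NOT A OR B OR NOT V): NOT V holds.
  (A OR NOT B OR NOT V): A holds.
  (NOT A OR NOT B): NOT B holds.
All clauses satisfied.

A = True; B = False; V = False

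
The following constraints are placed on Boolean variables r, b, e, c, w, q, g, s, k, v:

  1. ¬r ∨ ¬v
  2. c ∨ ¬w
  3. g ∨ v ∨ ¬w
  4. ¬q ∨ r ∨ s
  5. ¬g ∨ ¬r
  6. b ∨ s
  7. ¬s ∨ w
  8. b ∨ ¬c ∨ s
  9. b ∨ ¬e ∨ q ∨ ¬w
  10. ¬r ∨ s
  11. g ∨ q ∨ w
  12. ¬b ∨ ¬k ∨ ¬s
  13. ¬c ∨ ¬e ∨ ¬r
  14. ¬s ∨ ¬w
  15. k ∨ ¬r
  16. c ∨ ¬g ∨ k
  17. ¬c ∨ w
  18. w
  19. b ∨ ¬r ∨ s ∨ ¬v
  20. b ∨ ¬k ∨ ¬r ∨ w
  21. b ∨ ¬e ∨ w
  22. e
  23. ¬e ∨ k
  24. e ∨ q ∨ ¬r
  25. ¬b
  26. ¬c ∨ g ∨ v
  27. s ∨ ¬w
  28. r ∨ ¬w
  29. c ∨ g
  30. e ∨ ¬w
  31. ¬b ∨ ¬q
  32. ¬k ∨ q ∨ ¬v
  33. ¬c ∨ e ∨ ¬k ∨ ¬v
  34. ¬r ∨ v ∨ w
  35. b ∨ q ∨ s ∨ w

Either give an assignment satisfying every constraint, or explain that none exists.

Unsatisfiable — no assignment works.

Case b = True:
  Clause (¬b) is falsified — contradiction.
Case b = False:
  (b ∨ s) forces s = True.
  (¬s ∨ w) forces w = True.
  Clause (¬s ∨ ¬w) is falsified — contradiction.
Both cases fail, so the formula is unsatisfiable.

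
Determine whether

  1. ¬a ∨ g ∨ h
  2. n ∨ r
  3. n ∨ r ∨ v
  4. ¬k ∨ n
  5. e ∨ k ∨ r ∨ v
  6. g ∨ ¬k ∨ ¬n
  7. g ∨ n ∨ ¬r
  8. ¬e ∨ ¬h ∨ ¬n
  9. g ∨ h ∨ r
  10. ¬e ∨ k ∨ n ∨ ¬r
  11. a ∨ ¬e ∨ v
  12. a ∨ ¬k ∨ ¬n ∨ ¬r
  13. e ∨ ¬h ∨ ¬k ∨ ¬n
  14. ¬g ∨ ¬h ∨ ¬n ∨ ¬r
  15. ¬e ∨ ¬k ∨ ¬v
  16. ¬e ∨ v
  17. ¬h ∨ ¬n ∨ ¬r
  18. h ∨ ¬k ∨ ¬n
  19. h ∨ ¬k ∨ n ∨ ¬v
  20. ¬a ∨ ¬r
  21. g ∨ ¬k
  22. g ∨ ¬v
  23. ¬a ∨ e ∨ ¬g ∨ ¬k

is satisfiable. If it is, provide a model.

a: True; g: True; e: True; k: False; n: True; r: False; v: True; h: False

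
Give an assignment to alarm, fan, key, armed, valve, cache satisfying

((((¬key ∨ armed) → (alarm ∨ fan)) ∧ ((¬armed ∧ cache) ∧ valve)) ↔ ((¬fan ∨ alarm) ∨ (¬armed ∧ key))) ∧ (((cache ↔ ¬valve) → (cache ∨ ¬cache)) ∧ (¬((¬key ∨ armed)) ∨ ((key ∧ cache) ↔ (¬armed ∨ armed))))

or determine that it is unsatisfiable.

alarm=T, fan=T, key=T, armed=F, valve=T, cache=T

  (((¬key ∨ armed) → (alarm ∨ fan)) ∧ ((¬armed ∧ cache) ∧ valve)) ↔ ((¬fan ∨ alarm) ∨ (¬armed ∧ key)) = True
    ((¬key ∨ armed) → (alarm ∨ fan)) ∧ ((¬armed ∧ cache) ∧ valve) = True
      (¬key ∨ armed) → (alarm ∨ fan) = True
        ¬key ∨ armed = False
          ¬key = False
        alarm ∨ fan = True
      (¬armed ∧ cache) ∧ valve = True
        ¬armed ∧ cache = True
          ¬armed = True
    (¬fan ∨ alarm) ∨ (¬armed ∧ key) = True
      ¬fan ∨ alarm = True
        ¬fan = False
      ¬armed ∧ key = True
        ¬armed = True
  ((cache ↔ ¬valve) → (cache ∨ ¬cache)) ∧ (¬((¬key ∨ armed)) ∨ ((key ∧ cache) ↔ (¬armed ∨ armed))) = True
    (cache ↔ ¬valve) → (cache ∨ ¬cache) = True
      cache ↔ ¬valve = False
        ¬valve = False
      cache ∨ ¬cache = True
        ¬cache = False
    ¬((¬key ∨ armed)) ∨ ((key ∧ cache) ↔ (¬armed ∨ armed)) = True
      ¬((¬key ∨ armed)) = True
        ¬key ∨ armed = False
          ¬key = False
      (key ∧ cache) ↔ (¬armed ∨ armed) = True
        key ∧ cache = True
        ¬armed ∨ armed = True
          ¬armed = True
Both conjuncts True, so the formula holds.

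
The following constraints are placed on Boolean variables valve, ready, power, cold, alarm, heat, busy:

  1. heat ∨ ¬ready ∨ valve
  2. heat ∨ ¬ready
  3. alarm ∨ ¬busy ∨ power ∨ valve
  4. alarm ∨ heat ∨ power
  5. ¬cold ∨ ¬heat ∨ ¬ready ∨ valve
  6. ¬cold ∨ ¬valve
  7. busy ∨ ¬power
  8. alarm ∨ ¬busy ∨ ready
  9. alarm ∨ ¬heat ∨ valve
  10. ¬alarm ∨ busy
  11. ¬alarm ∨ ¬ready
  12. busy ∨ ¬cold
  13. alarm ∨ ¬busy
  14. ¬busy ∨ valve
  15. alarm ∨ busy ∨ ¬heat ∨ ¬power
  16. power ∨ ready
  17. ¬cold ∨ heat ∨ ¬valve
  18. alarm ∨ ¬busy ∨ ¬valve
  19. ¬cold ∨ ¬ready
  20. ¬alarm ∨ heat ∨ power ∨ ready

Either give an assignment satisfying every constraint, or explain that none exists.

valve=T, ready=F, power=T, cold=F, alarm=T, heat=T, busy=T

Try valve = False:
  (¬busy ∨ valve) forces busy = False.
  (busy ∨ ¬power) forces power = False.
  (¬alarm ∨ busy) forces alarm = False.
  (alarm ∨ heat ∨ power) forces heat = True.
  clause (alarm ∨ ¬heat ∨ valve) is falsified — backtrack.
So valve = True.
  then (¬cold ∨ ¬valve) forces cold = False.
Set ready = False.
  then (power ∨ ready) forces power = True.
  then (busy ∨ ¬power) forces busy = True.
  then (alarm ∨ ¬busy ∨ ready) forces alarm = True.
Set heat = True.
All clauses satisfied.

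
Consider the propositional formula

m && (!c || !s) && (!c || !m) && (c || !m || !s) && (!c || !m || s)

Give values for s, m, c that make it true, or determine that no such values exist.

s = False; m = True; c = False

Unit clause (m) forces m = True.
In (!c || !m) only !c is left, so c = False.
In (c || !m || !s) only !s is left, so s = False.
All clauses satisfied.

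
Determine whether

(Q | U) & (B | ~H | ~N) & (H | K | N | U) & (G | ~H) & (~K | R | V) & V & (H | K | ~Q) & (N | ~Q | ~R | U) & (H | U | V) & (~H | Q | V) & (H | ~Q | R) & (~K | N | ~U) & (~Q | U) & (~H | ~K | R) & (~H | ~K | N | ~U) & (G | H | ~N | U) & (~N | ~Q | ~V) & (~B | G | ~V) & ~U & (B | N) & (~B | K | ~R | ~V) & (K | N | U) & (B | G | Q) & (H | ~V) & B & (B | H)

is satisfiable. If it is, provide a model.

Unsatisfiable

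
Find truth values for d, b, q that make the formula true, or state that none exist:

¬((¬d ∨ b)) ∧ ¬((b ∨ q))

d=T; b=F; q=F

  ¬((¬d ∨ b)) = True
    ¬d ∨ b = False
      ¬d = False
  ¬((b ∨ q)) = True
    b ∨ q = False
Both conjuncts True, so the formula holds.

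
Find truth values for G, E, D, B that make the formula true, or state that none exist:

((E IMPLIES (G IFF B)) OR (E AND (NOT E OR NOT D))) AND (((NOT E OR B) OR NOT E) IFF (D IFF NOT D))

G: False, E: True, D: False, B: False

  (E IMPLIES (G IFF B)) OR (E AND (NOT E OR NOT D)) = True
    E IMPLIES (G IFF B) = True
      G IFF B = True
    E AND (NOT E OR NOT D) = True
      NOT E OR NOT D = True
        NOT E = False
        NOT D = True
  ((NOT E OR B) OR NOT E) IFF (D IFF NOT D) = True
    (NOT E OR B) OR NOT E = False
      NOT E OR B = False
        NOT E = False
      NOT E = False
    D IFF NOT D = False
      NOT D = True
Both conjuncts True, so the formula holds.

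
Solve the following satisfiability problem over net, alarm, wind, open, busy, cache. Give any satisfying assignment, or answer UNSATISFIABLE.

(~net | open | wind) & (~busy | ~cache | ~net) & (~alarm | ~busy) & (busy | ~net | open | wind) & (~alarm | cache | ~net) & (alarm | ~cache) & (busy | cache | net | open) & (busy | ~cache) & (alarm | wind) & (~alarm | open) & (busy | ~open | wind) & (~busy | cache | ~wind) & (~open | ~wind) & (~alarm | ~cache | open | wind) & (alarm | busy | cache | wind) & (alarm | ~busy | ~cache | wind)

Set net = True.
Try alarm = True:
  (~alarm | ~busy) forces busy = False.
  (~alarm | cache | ~net) forces cache = True.
  clause (busy | ~cache) is falsified — backtrack.
So alarm = False.
  then (alarm | ~cache) forces cache = False.
  then (alarm | wind) forces wind = True.
  then (~busy | cache | ~wind) forces busy = False.
  then (~open | ~wind) forces open = False.
All clauses satisfied.

net=T, alarm=F, wind=T, open=F, busy=F, cache=F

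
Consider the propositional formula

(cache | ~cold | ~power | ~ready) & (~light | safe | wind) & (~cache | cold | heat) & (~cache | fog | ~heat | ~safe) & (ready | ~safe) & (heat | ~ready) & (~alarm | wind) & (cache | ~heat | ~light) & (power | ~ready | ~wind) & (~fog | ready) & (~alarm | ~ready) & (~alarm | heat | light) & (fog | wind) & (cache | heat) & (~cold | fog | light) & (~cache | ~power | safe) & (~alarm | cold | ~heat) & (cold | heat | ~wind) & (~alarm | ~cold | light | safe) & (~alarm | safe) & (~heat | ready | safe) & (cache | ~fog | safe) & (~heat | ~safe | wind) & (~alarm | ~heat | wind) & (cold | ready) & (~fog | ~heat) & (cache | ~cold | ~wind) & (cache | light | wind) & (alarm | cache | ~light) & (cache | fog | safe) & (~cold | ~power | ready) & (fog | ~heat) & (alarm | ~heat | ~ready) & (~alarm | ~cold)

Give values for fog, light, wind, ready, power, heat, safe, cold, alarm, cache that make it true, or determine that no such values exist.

fog = False; light = True; wind = True; ready = False; power = False; heat = False; safe = False; cold = True; alarm = False; cache = True

Set fog = False.
  then (fog | wind) forces wind = True.
  then (fog | ~heat) forces heat = False.
  then (heat | ~ready) forces ready = False.
  then (cache | heat) forces cache = True.
  then (cold | heat | ~wind) forces cold = True.
  then (~cold | ~power | ready) forces power = False.
  then (~alarm | ~cold) forces alarm = False.
  then (ready | ~safe) forces safe = False.
  then (~cold | fog | light) forces light = True.
All clauses satisfied.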